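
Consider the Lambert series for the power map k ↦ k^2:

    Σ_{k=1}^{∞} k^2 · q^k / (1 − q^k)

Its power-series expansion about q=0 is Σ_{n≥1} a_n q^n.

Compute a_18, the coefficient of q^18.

a_18 = 455

d|18:{18,9,6,3,2,1}  Σf=324+81+36+9+4+1=455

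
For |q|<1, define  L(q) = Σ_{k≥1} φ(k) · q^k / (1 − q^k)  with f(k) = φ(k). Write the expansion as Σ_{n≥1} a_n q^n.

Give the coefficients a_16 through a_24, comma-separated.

n=16: 1·16 2·8 4·4 8·2 16·1  φ→[1+1+2+4+8]=16
q^17  k|17↦φ(k): 1:1 17:16  a_17=17
d|18:{18,9,6,3,2,1}  Σφ=6+6+2+2+1+1=18
[q^19] φ(1)=1,φ(19)=18 ⇒ 19
n=20: 1·20 2·10 4·5 5·4 10·2 20·1  φ→[1+1+2+4+4+8]=20
d|21:{1,3,7,21}  Σφ=1+2+6+12=21
q^22  k|22↦φ(k): 22:10 11:10 2:1 1:1  a_22=22
n=23: 23·1 1·23  φ→[22+1]=23
n=24: 24·1 12·2 8·3 6·4 4·6 3·8 2·12 1·24  φ→[8+4+4+2+2+2+1+1]=24

16, 17, 18, 19, 20, 21, 22, 23, 24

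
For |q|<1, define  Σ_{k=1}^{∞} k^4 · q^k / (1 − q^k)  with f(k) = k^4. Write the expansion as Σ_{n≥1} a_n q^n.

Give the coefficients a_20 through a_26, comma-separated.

170898, 196964, 248914, 279842, 358258, 391251, 485554

q^20  k|20↦f(k): 1:1 2:16 4:256 5:625 10:10000 20:160000  a_20=170898
n=21: 1·21 3·7 7·3 21·1  f→[1+81+2401+194481]=196964
n=22: 1·22 2·11 11·2 22·1  f→[1+16+14641+234256]=248914
[q^23] f(1)=1,f(23)=279841 ⇒ 279842
n=24: 1·24 2·12 3·8 4·6 6·4 8·3 12·2 24·1  f→[1+16+81+256+1296+4096+20736+331776]=358258
d|25:{1,5,25}  Σf=1+625+390625=391251
[q^26] f(26)=456976,f(13)=28561,f(2)=16,f(1)=1 ⇒ 485554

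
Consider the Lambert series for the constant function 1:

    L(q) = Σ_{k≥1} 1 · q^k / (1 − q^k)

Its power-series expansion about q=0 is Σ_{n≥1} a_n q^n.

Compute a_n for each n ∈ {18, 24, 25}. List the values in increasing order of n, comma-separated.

[q^18] f(1)=1,f(2)=1,f(3)=1,f(6)=1,f(9)=1,f(18)=1 ⇒ 6
d|24:{24,12,8,6,4,3,2,1}  Σf=1+1+1+1+1+1+1+1=8
d|25:{25,5,1}  Σf=1+1+1=3

6, 8, 3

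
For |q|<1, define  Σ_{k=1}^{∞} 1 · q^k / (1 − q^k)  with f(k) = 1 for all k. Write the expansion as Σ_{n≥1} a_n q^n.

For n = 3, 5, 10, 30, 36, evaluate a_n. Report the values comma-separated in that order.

2, 2, 4, 8, 9

q^3  k|3↦f(k): 1:1 3:1  a_3=2
[q^5] f(1)=1,f(5)=1 ⇒ 2
d|10:{1,2,5,10}  Σf=1+1+1+1=4
d|30:{30,15,10,6,5,3,2,1}  Σf=1+1+1+1+1+1+1+1=8
q^36  k|36↦f(k): 36:1 18:1 12:1 9:1 6:1 4:1 3:1 2:1 1:1  a_36=9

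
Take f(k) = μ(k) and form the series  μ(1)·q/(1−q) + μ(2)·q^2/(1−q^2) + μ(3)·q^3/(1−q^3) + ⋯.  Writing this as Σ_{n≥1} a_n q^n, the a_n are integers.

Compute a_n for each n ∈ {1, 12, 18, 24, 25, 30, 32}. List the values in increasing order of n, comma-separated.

q^1  k|1↦μ(k): 1:1  a_1=1
[q^12] μ(1)=1,μ(2)=-1,μ(3)=-1,μ(4)=0,μ(6)=1,μ(12)=0 ⇒ 0
q^18  k|18↦μ(k): 18:0 9:0 6:1 3:-1 2:-1 1:1  a_18=0
[q^24] μ(24)=0,μ(12)=0,μ(8)=0,μ(6)=1,μ(4)=0,μ(3)=-1,μ(2)=-1,μ(1)=1 ⇒ 0
d|25:{1,5,25}  Σμ=1+(-1)+0=0
d|30:{30,15,10,6,5,3,2,1}  Σμ=(-1)+1+1+1+(-1)+(-1)+(-1)+1=0
d|32:{1,2,4,8,16,32}  Σμ=1+(-1)+0+0+0+0=0

1, 0, 0, 0, 0, 0, 0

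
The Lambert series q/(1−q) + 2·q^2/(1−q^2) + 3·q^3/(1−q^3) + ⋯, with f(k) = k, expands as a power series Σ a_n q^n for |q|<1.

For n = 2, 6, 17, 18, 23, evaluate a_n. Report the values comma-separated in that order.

d|2:{1,2}  Σf=1+2=3
[q^6] f(1)=1,f(2)=2,f(3)=3,f(6)=6 ⇒ 12
[q^17] f(1)=1,f(17)=17 ⇒ 18
q^18  k|18↦f(k): 18:18 9:9 6:6 3:3 2:2 1:1  a_18=39
[q^23] f(23)=23,f(1)=1 ⇒ 24

3, 12, 18, 39, 24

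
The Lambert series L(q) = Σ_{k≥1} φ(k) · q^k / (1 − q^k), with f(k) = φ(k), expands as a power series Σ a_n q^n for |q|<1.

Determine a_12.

d|12:{1,2,3,4,6,12}  Σφ=1+1+2+2+2+4=12

a_12 = 12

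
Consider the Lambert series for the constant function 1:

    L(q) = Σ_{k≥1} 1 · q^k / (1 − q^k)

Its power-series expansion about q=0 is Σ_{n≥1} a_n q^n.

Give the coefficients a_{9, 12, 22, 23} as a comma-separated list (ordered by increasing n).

d|9:{1,3,9}  Σf=1+1+1=3
d|12:{1,2,3,4,6,12}  Σf=1+1+1+1+1+1=6
q^22  k|22↦f(k): 1:1 2:1 11:1 22:1  a_22=4
[q^23] f(23)=1,f(1)=1 ⇒ 2

3, 6, 4, 2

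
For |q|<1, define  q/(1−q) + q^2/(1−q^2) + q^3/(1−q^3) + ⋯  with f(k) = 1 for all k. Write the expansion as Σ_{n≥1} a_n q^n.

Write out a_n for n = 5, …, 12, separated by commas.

q^5  k|5↦f(k): 1:1 5:1  a_5=2
q^6  k|6↦f(k): 6:1 3:1 2:1 1:1  a_6=4
d|7:{1,7}  Σf=1+1=2
d|8:{1,2,4,8}  Σf=1+1+1+1=4
q^9  k|9↦f(k): 9:1 3:1 1:1  a_9=3
n=10: 1·10 2·5 5·2 10·1  f→[1+1+1+1]=4
n=11: 11·1 1·11  f→[1+1]=2
[q^12] f(1)=1,f(2)=1,f(3)=1,f(4)=1,f(6)=1,f(12)=1 ⇒ 6

2, 4, 2, 4, 3, 4, 2, 6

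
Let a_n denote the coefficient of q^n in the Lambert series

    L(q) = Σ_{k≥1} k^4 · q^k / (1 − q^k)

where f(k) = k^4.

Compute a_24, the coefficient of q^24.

a_24 = 358258

d|24:{24,12,8,6,4,3,2,1}  Σf=331776+20736+4096+1296+256+81+16+1=358258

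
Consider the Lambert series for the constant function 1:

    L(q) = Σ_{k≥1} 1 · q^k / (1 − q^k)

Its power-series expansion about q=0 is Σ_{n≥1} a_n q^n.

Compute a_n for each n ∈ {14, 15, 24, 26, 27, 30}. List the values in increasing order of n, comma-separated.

[q^14] f(14)=1,f(7)=1,f(2)=1,f(1)=1 ⇒ 4
n=15: 15·1 5·3 3·5 1·15  f→[1+1+1+1]=4
d|24:{24,12,8,6,4,3,2,1}  Σf=1+1+1+1+1+1+1+1=8
n=26: 26·1 13·2 2·13 1·26  f→[1+1+1+1]=4
n=27: 1·27 3·9 9·3 27·1  f→[1+1+1+1]=4
n=30: 1·30 2·15 3·10 5·6 6·5 10·3 15·2 30·1  f→[1+1+1+1+1+1+1+1]=8

4, 4, 8, 4, 4, 8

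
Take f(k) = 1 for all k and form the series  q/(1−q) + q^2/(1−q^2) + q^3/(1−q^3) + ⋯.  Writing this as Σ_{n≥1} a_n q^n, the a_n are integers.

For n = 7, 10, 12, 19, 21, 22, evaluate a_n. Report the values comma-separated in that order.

2, 4, 6, 2, 4, 4

n=7: 7·1 1·7  f→[1+1]=2
d|10:{10,5,2,1}  Σf=1+1+1+1=4
d|12:{1,2,3,4,6,12}  Σf=1+1+1+1+1+1=6
n=19: 19·1 1·19  f→[1+1]=2
[q^21] f(21)=1,f(7)=1,f(3)=1,f(1)=1 ⇒ 4
[q^22] f(22)=1,f(11)=1,f(2)=1,f(1)=1 ⇒ 4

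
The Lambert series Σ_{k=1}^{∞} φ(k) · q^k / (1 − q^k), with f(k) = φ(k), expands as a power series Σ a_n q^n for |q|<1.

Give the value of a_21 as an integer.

d|21:{21,7,3,1}  Σφ=12+6+2+1=21

a_21 = 21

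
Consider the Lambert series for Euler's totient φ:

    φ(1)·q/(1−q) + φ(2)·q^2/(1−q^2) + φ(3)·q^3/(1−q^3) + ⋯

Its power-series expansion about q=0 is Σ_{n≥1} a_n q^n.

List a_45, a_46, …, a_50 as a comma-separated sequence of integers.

q^45  k|45↦φ(k): 45:24 15:8 9:6 5:4 3:2 1:1  a_45=45
q^46  k|46↦φ(k): 1:1 2:1 23:22 46:22  a_46=46
n=47: 47·1 1·47  φ→[46+1]=47
d|48:{1,2,3,4,6,8,12,16,24,48}  Σφ=1+1+2+2+2+4+4+8+8+16=48
q^49  k|49↦φ(k): 49:42 7:6 1:1  a_49=49
n=50: 1·50 2·25 5·10 10·5 25·2 50·1  φ→[1+1+4+4+20+20]=50

45, 46, 47, 48, 49, 50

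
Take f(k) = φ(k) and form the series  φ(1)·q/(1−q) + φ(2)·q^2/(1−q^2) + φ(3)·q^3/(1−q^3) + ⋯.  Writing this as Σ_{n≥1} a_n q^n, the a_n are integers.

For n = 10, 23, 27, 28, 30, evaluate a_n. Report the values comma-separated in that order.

d|10:{10,5,2,1}  Σφ=4+4+1+1=10
q^23  k|23↦φ(k): 1:1 23:22  a_23=23
q^27  k|27↦φ(k): 1:1 3:2 9:6 27:18  a_27=27
n=28: 1·28 2·14 4·7 7·4 14·2 28·1  φ→[1+1+2+6+6+12]=28
q^30  k|30↦φ(k): 1:1 2:1 3:2 5:4 6:2 10:4 15:8 30:8  a_30=30

10, 23, 27, 28, 30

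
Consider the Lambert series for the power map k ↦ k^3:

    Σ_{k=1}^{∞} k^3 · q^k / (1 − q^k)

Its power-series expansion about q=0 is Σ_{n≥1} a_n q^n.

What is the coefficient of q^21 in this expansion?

a_21 = 9632

n=21: 1·21 3·7 7·3 21·1  f→[1+27+343+9261]=9632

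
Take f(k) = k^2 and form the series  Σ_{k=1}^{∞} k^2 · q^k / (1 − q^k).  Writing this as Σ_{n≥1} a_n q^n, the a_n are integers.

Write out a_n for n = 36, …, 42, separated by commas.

1911, 1370, 1810, 1700, 2210, 1682, 2500

q^36  k|36↦f(k): 1:1 2:4 3:9 4:16 6:36 9:81 12:144 18:324 36:1296  a_36=1911
d|37:{37,1}  Σf=1369+1=1370
[q^38] f(38)=1444,f(19)=361,f(2)=4,f(1)=1 ⇒ 1810
[q^39] f(1)=1,f(3)=9,f(13)=169,f(39)=1521 ⇒ 1700
[q^40] f(40)=1600,f(20)=400,f(10)=100,f(8)=64,f(5)=25,f(4)=16,f(2)=4,f(1)=1 ⇒ 2210
d|41:{1,41}  Σf=1+1681=1682
d|42:{1,2,3,6,7,14,21,42}  Σf=1+4+9+36+49+196+441+1764=2500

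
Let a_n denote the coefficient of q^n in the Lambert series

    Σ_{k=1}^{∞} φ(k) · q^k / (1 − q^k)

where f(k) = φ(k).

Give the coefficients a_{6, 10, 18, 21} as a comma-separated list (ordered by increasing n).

n=6: 1·6 2·3 3·2 6·1  φ→[1+1+2+2]=6
q^10  k|10↦φ(k): 1:1 2:1 5:4 10:4  a_10=10
[q^18] φ(1)=1,φ(2)=1,φ(3)=2,φ(6)=2,φ(9)=6,φ(18)=6 ⇒ 18
n=21: 1·21 3·7 7·3 21·1  φ→[1+2+6+12]=21

6, 10, 18, 21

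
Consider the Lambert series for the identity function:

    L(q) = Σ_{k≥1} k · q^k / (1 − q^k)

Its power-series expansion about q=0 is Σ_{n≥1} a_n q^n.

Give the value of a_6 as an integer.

d|6:{1,2,3,6}  Σf=1+2+3+6=12

a_6 = 12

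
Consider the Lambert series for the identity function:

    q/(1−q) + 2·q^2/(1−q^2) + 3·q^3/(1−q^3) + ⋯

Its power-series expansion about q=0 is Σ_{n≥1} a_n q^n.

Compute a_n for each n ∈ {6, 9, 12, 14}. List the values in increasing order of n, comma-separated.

12, 13, 28, 24

d|6:{6,3,2,1}  Σf=6+3+2+1=12
[q^9] f(9)=9,f(3)=3,f(1)=1 ⇒ 13
[q^12] f(1)=1,f(2)=2,f(3)=3,f(4)=4,f(6)=6,f(12)=12 ⇒ 28
n=14: 1·14 2·7 7·2 14·1  f→[1+2+7+14]=24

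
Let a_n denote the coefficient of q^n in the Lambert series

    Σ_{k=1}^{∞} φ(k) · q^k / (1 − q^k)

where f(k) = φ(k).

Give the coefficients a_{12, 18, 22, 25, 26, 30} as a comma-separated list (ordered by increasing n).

d|12:{12,6,4,3,2,1}  Σφ=4+2+2+2+1+1=12
n=18: 1·18 2·9 3·6 6·3 9·2 18·1  φ→[1+1+2+2+6+6]=18
[q^22] φ(22)=10,φ(11)=10,φ(2)=1,φ(1)=1 ⇒ 22
n=25: 1·25 5·5 25·1  φ→[1+4+20]=25
q^26  k|26↦φ(k): 26:12 13:12 2:1 1:1  a_26=26
[q^30] φ(30)=8,φ(15)=8,φ(10)=4,φ(6)=2,φ(5)=4,φ(3)=2,φ(2)=1,φ(1)=1 ⇒ 30

12, 18, 22, 25, 26, 30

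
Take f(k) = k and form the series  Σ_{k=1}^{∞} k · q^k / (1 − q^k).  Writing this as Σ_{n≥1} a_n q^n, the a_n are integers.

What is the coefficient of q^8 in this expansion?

d|8:{8,4,2,1}  Σf=8+4+2+1=15

a_8 = 15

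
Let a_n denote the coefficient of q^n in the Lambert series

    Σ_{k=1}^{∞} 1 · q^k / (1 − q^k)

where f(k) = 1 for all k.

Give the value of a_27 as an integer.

a_27 = 4

d|27:{27,9,3,1}  Σf=1+1+1+1=4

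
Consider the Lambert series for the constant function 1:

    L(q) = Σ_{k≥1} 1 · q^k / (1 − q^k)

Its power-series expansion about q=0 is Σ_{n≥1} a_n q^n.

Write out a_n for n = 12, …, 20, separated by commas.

6, 2, 4, 4, 5, 2, 6, 2, 6

q^12  k|12↦f(k): 1:1 2:1 3:1 4:1 6:1 12:1  a_12=6
d|13:{13,1}  Σf=1+1=2
q^14  k|14↦f(k): 1:1 2:1 7:1 14:1  a_14=4
[q^15] f(1)=1,f(3)=1,f(5)=1,f(15)=1 ⇒ 4
n=16: 1·16 2·8 4·4 8·2 16·1  f→[1+1+1+1+1]=5
[q^17] f(17)=1,f(1)=1 ⇒ 2
d|18:{18,9,6,3,2,1}  Σf=1+1+1+1+1+1=6
n=19: 19·1 1·19  f→[1+1]=2
[q^20] f(20)=1,f(10)=1,f(5)=1,f(4)=1,f(2)=1,f(1)=1 ⇒ 6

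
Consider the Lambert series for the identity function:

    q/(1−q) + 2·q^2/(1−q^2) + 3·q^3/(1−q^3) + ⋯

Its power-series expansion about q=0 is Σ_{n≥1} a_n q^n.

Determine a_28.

n=28: 1·28 2·14 4·7 7·4 14·2 28·1  f→[1+2+4+7+14+28]=56

a_28 = 56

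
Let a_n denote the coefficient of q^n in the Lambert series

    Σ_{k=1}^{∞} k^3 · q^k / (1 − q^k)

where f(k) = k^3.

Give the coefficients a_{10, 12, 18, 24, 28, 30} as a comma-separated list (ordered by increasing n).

1134, 2044, 6813, 16380, 25112, 31752

q^10  k|10↦f(k): 1:1 2:8 5:125 10:1000  a_10=1134
n=12: 12·1 6·2 4·3 3·4 2·6 1·12  f→[1728+216+64+27+8+1]=2044
q^18  k|18↦f(k): 18:5832 9:729 6:216 3:27 2:8 1:1  a_18=6813
q^24  k|24↦f(k): 24:13824 12:1728 8:512 6:216 4:64 3:27 2:8 1:1  a_24=16380
[q^28] f(28)=21952,f(14)=2744,f(7)=343,f(4)=64,f(2)=8,f(1)=1 ⇒ 25112
d|30:{1,2,3,5,6,10,15,30}  Σf=1+8+27+125+216+1000+3375+27000=31752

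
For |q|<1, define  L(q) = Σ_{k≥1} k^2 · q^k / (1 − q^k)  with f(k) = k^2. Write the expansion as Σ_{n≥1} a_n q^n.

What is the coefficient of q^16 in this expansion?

d|16:{16,8,4,2,1}  Σf=256+64+16+4+1=341

a_16 = 341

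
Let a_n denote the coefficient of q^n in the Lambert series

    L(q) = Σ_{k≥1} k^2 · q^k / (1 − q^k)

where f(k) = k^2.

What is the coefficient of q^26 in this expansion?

a_26 = 850

[q^26] f(26)=676,f(13)=169,f(2)=4,f(1)=1 ⇒ 850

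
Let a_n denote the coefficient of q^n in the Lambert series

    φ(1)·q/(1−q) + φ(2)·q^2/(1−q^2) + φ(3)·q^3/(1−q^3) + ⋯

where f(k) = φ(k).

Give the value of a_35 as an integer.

q^35  k|35↦φ(k): 1:1 5:4 7:6 35:24  a_35=35

a_35 = 35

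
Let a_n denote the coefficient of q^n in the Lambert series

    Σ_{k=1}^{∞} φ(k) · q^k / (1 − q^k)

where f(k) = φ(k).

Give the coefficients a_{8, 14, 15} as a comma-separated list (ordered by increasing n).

[q^8] φ(1)=1,φ(2)=1,φ(4)=2,φ(8)=4 ⇒ 8
[q^14] φ(1)=1,φ(2)=1,φ(7)=6,φ(14)=6 ⇒ 14
d|15:{1,3,5,15}  Σφ=1+2+4+8=15

8, 14, 15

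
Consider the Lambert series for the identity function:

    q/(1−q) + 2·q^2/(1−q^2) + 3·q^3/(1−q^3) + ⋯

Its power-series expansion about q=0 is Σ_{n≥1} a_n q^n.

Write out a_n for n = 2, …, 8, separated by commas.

n=2: 1·2 2·1  f→[1+2]=3
[q^3] f(3)=3,f(1)=1 ⇒ 4
[q^4] f(4)=4,f(2)=2,f(1)=1 ⇒ 7
d|5:{1,5}  Σf=1+5=6
n=6: 1·6 2·3 3·2 6·1  f→[1+2+3+6]=12
q^7  k|7↦f(k): 1:1 7:7  a_7=8
d|8:{1,2,4,8}  Σf=1+2+4+8=15

3, 4, 7, 6, 12, 8, 15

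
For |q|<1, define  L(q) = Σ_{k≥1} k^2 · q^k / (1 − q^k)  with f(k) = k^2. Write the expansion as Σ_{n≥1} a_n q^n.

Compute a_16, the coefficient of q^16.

[q^16] f(16)=256,f(8)=64,f(4)=16,f(2)=4,f(1)=1 ⇒ 341

a_16 = 341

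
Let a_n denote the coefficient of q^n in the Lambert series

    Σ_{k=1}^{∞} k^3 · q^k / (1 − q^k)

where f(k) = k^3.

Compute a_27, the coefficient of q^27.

a_27 = 20440

q^27  k|27↦f(k): 1:1 3:27 9:729 27:19683  a_27=20440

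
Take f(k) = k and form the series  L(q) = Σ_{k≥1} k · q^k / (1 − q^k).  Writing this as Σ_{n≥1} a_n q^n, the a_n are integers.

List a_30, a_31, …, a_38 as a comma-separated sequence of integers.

72, 32, 63, 48, 54, 48, 91, 38, 60

d|30:{1,2,3,5,6,10,15,30}  Σf=1+2+3+5+6+10+15+30=72
d|31:{1,31}  Σf=1+31=32
[q^32] f(1)=1,f(2)=2,f(4)=4,f(8)=8,f(16)=16,f(32)=32 ⇒ 63
d|33:{1,3,11,33}  Σf=1+3+11+33=48
q^34  k|34↦f(k): 1:1 2:2 17:17 34:34  a_34=54
q^35  k|35↦f(k): 1:1 5:5 7:7 35:35  a_35=48
d|36:{1,2,3,4,6,9,12,18,36}  Σf=1+2+3+4+6+9+12+18+36=91
[q^37] f(37)=37,f(1)=1 ⇒ 38
q^38  k|38↦f(k): 1:1 2:2 19:19 38:38  a_38=60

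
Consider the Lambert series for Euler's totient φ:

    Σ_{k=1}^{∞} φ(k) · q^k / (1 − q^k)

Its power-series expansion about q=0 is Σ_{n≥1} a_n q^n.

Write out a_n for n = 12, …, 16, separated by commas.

q^12  k|12↦φ(k): 1:1 2:1 3:2 4:2 6:2 12:4  a_12=12
d|13:{1,13}  Σφ=1+12=13
q^14  k|14↦φ(k): 1:1 2:1 7:6 14:6  a_14=14
[q^15] φ(1)=1,φ(3)=2,φ(5)=4,φ(15)=8 ⇒ 15
d|16:{1,2,4,8,16}  Σφ=1+1+2+4+8=16

12, 13, 14, 15, 16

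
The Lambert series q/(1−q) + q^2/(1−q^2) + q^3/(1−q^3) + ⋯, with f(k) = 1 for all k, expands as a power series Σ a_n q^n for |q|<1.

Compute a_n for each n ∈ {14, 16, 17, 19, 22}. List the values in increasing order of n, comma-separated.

[q^14] f(1)=1,f(2)=1,f(7)=1,f(14)=1 ⇒ 4
d|16:{1,2,4,8,16}  Σf=1+1+1+1+1=5
d|17:{1,17}  Σf=1+1=2
d|19:{1,19}  Σf=1+1=2
[q^22] f(22)=1,f(11)=1,f(2)=1,f(1)=1 ⇒ 4

4, 5, 2, 2, 4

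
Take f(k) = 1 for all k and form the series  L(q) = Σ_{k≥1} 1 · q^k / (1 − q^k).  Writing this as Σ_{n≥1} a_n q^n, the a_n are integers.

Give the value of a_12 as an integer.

q^12  k|12↦f(k): 12:1 6:1 4:1 3:1 2:1 1:1  a_12=6

a_12 = 6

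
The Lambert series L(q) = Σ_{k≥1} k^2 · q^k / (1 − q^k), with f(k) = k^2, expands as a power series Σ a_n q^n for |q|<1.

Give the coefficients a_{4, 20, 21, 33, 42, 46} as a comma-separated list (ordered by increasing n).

21, 546, 500, 1220, 2500, 2650

q^4  k|4↦f(k): 4:16 2:4 1:1  a_4=21
[q^20] f(20)=400,f(10)=100,f(5)=25,f(4)=16,f(2)=4,f(1)=1 ⇒ 546
[q^21] f(1)=1,f(3)=9,f(7)=49,f(21)=441 ⇒ 500
q^33  k|33↦f(k): 33:1089 11:121 3:9 1:1  a_33=1220
n=42: 42·1 21·2 14·3 7·6 6·7 3·14 2·21 1·42  f→[1764+441+196+49+36+9+4+1]=2500
q^46  k|46↦f(k): 46:2116 23:529 2:4 1:1  a_46=2650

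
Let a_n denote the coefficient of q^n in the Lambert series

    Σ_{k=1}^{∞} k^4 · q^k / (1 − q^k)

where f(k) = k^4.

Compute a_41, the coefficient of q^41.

d|41:{41,1}  Σf=2825761+1=2825762

a_41 = 2825762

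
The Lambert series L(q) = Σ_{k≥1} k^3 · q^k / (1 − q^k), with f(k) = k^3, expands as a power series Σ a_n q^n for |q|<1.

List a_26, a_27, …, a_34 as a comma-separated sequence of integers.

q^26  k|26↦f(k): 1:1 2:8 13:2197 26:17576  a_26=19782
q^27  k|27↦f(k): 27:19683 9:729 3:27 1:1  a_27=20440
q^28  k|28↦f(k): 28:21952 14:2744 7:343 4:64 2:8 1:1  a_28=25112
[q^29] f(29)=24389,f(1)=1 ⇒ 24390
n=30: 1·30 2·15 3·10 5·6 6·5 10·3 15·2 30·1  f→[1+8+27+125+216+1000+3375+27000]=31752
q^31  k|31↦f(k): 31:29791 1:1  a_31=29792
n=32: 1·32 2·16 4·8 8·4 16·2 32·1  f→[1+8+64+512+4096+32768]=37449
q^33  k|33↦f(k): 1:1 3:27 11:1331 33:35937  a_33=37296
[q^34] f(1)=1,f(2)=8,f(17)=4913,f(34)=39304 ⇒ 44226

19782, 20440, 25112, 24390, 31752, 29792, 37449, 37296, 44226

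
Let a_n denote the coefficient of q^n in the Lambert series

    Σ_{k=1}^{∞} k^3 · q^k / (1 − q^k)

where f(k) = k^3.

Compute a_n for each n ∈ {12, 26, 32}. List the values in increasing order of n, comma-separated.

2044, 19782, 37449

d|12:{1,2,3,4,6,12}  Σf=1+8+27+64+216+1728=2044
[q^26] f(26)=17576,f(13)=2197,f(2)=8,f(1)=1 ⇒ 19782
d|32:{1,2,4,8,16,32}  Σf=1+8+64+512+4096+32768=37449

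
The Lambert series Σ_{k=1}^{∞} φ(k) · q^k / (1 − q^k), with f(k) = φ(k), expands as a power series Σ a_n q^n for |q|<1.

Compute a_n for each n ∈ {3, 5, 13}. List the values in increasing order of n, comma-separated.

q^3  k|3↦φ(k): 3:2 1:1  a_3=3
d|5:{1,5}  Σφ=1+4=5
n=13: 13·1 1·13  φ→[12+1]=13

3, 5, 13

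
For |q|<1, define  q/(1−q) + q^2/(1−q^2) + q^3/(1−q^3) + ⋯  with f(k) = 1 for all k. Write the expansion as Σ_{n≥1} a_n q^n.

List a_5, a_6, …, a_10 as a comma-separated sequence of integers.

2, 4, 2, 4, 3, 4

[q^5] f(5)=1,f(1)=1 ⇒ 2
[q^6] f(6)=1,f(3)=1,f(2)=1,f(1)=1 ⇒ 4
n=7: 7·1 1·7  f→[1+1]=2
[q^8] f(1)=1,f(2)=1,f(4)=1,f(8)=1 ⇒ 4
n=9: 9·1 3·3 1·9  f→[1+1+1]=3
q^10  k|10↦f(k): 10:1 5:1 2:1 1:1  a_10=4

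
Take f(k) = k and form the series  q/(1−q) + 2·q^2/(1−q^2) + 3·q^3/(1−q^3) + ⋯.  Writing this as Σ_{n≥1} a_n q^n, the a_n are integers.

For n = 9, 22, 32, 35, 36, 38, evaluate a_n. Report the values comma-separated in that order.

n=9: 1·9 3·3 9·1  f→[1+3+9]=13
d|22:{22,11,2,1}  Σf=22+11+2+1=36
n=32: 1·32 2·16 4·8 8·4 16·2 32·1  f→[1+2+4+8+16+32]=63
n=35: 35·1 7·5 5·7 1·35  f→[35+7+5+1]=48
[q^36] f(36)=36,f(18)=18,f(12)=12,f(9)=9,f(6)=6,f(4)=4,f(3)=3,f(2)=2,f(1)=1 ⇒ 91
d|38:{38,19,2,1}  Σf=38+19+2+1=60

13, 36, 63, 48, 91, 60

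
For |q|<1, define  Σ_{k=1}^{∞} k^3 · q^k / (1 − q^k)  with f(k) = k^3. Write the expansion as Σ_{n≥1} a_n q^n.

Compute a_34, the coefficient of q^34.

q^34  k|34↦f(k): 34:39304 17:4913 2:8 1:1  a_34=44226

a_34 = 44226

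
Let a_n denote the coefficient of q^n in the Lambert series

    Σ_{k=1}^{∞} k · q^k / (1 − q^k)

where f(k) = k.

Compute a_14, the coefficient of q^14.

a_14 = 24

n=14: 1·14 2·7 7·2 14·1  f→[1+2+7+14]=24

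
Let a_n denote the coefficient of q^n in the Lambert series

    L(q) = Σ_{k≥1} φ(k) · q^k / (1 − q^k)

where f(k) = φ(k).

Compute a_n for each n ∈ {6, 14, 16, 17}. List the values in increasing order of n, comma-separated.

n=6: 6·1 3·2 2·3 1·6  φ→[2+2+1+1]=6
n=14: 14·1 7·2 2·7 1·14  φ→[6+6+1+1]=14
[q^16] φ(16)=8,φ(8)=4,φ(4)=2,φ(2)=1,φ(1)=1 ⇒ 16
d|17:{17,1}  Σφ=16+1=17

6, 14, 16, 17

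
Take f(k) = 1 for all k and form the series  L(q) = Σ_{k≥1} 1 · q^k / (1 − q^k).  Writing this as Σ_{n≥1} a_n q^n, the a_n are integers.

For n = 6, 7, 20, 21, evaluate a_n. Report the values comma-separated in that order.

q^6  k|6↦f(k): 1:1 2:1 3:1 6:1  a_6=4
[q^7] f(1)=1,f(7)=1 ⇒ 2
d|20:{1,2,4,5,10,20}  Σf=1+1+1+1+1+1=6
d|21:{21,7,3,1}  Σf=1+1+1+1=4

4, 2, 6, 4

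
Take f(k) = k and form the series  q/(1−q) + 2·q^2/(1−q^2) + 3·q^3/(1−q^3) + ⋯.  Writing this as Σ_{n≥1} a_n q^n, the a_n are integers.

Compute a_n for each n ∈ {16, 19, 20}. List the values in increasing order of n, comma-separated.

31, 20, 42

n=16: 1·16 2·8 4·4 8·2 16·1  f→[1+2+4+8+16]=31
[q^19] f(1)=1,f(19)=19 ⇒ 20
n=20: 20·1 10·2 5·4 4·5 2·10 1·20  f→[20+10+5+4+2+1]=42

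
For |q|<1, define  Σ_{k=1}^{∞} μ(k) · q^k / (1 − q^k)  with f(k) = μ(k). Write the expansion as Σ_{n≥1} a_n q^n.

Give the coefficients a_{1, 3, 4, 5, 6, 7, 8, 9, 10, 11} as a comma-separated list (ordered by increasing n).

d|1:{1}  Σμ=1=1
[q^3] μ(3)=-1,μ(1)=1 ⇒ 0
[q^4] μ(4)=0,μ(2)=-1,μ(1)=1 ⇒ 0
q^5  k|5↦μ(k): 5:-1 1:1  a_5=0
d|6:{6,3,2,1}  Σμ=1+(-1)+(-1)+1=0
n=7: 1·7 7·1  μ→[1+(-1)]=0
[q^8] μ(8)=0,μ(4)=0,μ(2)=-1,μ(1)=1 ⇒ 0
d|9:{9,3,1}  Σμ=0+(-1)+1=0
d|10:{1,2,5,10}  Σμ=1+(-1)+(-1)+1=0
q^11  k|11↦μ(k): 11:-1 1:1  a_11=0

1, 0, 0, 0, 0, 0, 0, 0, 0, 0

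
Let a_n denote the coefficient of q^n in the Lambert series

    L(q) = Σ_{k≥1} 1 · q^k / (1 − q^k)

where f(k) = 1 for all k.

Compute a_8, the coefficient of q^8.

a_8 = 4

[q^8] f(8)=1,f(4)=1,f(2)=1,f(1)=1 ⇒ 4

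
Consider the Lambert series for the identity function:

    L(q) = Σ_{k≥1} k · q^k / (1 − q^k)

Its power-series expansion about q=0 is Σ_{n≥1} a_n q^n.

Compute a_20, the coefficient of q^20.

a_20 = 42

d|20:{1,2,4,5,10,20}  Σf=1+2+4+5+10+20=42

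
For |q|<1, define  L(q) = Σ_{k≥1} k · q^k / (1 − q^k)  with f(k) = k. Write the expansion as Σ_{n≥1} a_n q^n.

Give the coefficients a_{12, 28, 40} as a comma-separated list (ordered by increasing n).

[q^12] f(1)=1,f(2)=2,f(3)=3,f(4)=4,f(6)=6,f(12)=12 ⇒ 28
d|28:{1,2,4,7,14,28}  Σf=1+2+4+7+14+28=56
n=40: 1·40 2·20 4·10 5·8 8·5 10·4 20·2 40·1  f→[1+2+4+5+8+10+20+40]=90

28, 56, 90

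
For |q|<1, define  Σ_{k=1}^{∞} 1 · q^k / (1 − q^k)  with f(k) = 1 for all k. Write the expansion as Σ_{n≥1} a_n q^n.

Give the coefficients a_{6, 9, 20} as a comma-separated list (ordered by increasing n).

4, 3, 6

q^6  k|6↦f(k): 1:1 2:1 3:1 6:1  a_6=4
q^9  k|9↦f(k): 9:1 3:1 1:1  a_9=3
n=20: 1·20 2·10 4·5 5·4 10·2 20·1  f→[1+1+1+1+1+1]=6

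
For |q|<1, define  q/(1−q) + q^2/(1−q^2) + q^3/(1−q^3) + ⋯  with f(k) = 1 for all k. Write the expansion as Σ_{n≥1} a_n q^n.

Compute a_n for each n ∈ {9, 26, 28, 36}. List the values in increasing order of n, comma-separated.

n=9: 1·9 3·3 9·1  f→[1+1+1]=3
[q^26] f(26)=1,f(13)=1,f(2)=1,f(1)=1 ⇒ 4
[q^28] f(1)=1,f(2)=1,f(4)=1,f(7)=1,f(14)=1,f(28)=1 ⇒ 6
d|36:{36,18,12,9,6,4,3,2,1}  Σf=1+1+1+1+1+1+1+1+1=9

3, 4, 6, 9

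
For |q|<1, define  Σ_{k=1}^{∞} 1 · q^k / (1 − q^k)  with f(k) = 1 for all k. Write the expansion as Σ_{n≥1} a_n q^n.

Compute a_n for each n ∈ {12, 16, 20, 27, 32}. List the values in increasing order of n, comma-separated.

n=12: 12·1 6·2 4·3 3·4 2·6 1·12  f→[1+1+1+1+1+1]=6
d|16:{1,2,4,8,16}  Σf=1+1+1+1+1=5
d|20:{1,2,4,5,10,20}  Σf=1+1+1+1+1+1=6
[q^27] f(1)=1,f(3)=1,f(9)=1,f(27)=1 ⇒ 4
[q^32] f(1)=1,f(2)=1,f(4)=1,f(8)=1,f(16)=1,f(32)=1 ⇒ 6

6, 5, 6, 4, 6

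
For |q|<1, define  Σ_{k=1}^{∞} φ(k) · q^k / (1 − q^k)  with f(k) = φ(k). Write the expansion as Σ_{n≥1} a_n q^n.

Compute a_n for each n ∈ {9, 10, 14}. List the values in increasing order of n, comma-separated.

d|9:{1,3,9}  Σφ=1+2+6=9
[q^10] φ(10)=4,φ(5)=4,φ(2)=1,φ(1)=1 ⇒ 10
d|14:{14,7,2,1}  Σφ=6+6+1+1=14

9, 10, 14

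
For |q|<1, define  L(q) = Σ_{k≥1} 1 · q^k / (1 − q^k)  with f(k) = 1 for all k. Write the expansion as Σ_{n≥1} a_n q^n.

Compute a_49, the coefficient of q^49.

[q^49] f(49)=1,f(7)=1,f(1)=1 ⇒ 3

a_49 = 3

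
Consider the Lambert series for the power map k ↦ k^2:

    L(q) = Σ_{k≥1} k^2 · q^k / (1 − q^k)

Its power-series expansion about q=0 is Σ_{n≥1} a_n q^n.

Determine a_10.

a_10 = 130

q^10  k|10↦f(k): 1:1 2:4 5:25 10:100  a_10=130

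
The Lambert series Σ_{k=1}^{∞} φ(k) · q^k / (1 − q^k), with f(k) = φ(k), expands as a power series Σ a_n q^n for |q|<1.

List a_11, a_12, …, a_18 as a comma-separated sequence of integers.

q^11  k|11↦φ(k): 11:10 1:1  a_11=11
n=12: 12·1 6·2 4·3 3·4 2·6 1·12  φ→[4+2+2+2+1+1]=12
[q^13] φ(1)=1,φ(13)=12 ⇒ 13
d|14:{1,2,7,14}  Σφ=1+1+6+6=14
q^15  k|15↦φ(k): 15:8 5:4 3:2 1:1  a_15=15
n=16: 1·16 2·8 4·4 8·2 16·1  φ→[1+1+2+4+8]=16
[q^17] φ(1)=1,φ(17)=16 ⇒ 17
q^18  k|18↦φ(k): 1:1 2:1 3:2 6:2 9:6 18:6  a_18=18

11, 12, 13, 14, 15, 16, 17, 18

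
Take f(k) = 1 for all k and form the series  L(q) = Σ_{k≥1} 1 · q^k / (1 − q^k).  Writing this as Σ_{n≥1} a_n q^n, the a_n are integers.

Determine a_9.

a_9 = 3

q^9  k|9↦f(k): 9:1 3:1 1:1  a_9=3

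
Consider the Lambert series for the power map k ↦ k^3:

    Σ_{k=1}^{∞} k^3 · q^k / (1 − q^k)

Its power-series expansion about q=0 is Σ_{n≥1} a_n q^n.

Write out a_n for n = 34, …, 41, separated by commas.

d|34:{34,17,2,1}  Σf=39304+4913+8+1=44226
[q^35] f(35)=42875,f(7)=343,f(5)=125,f(1)=1 ⇒ 43344
q^36  k|36↦f(k): 1:1 2:8 3:27 4:64 6:216 9:729 12:1728 18:5832 36:46656  a_36=55261
d|37:{37,1}  Σf=50653+1=50654
[q^38] f(38)=54872,f(19)=6859,f(2)=8,f(1)=1 ⇒ 61740
n=39: 1·39 3·13 13·3 39·1  f→[1+27+2197+59319]=61544
n=40: 1·40 2·20 4·10 5·8 8·5 10·4 20·2 40·1  f→[1+8+64+125+512+1000+8000+64000]=73710
d|41:{1,41}  Σf=1+68921=68922

44226, 43344, 55261, 50654, 61740, 61544, 73710, 68922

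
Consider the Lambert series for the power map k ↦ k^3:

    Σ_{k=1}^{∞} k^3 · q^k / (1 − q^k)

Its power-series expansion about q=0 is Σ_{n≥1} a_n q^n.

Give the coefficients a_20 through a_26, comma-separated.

d|20:{20,10,5,4,2,1}  Σf=8000+1000+125+64+8+1=9198
n=21: 1·21 3·7 7·3 21·1  f→[1+27+343+9261]=9632
q^22  k|22↦f(k): 1:1 2:8 11:1331 22:10648  a_22=11988
d|23:{1,23}  Σf=1+12167=12168
q^24  k|24↦f(k): 24:13824 12:1728 8:512 6:216 4:64 3:27 2:8 1:1  a_24=16380
q^25  k|25↦f(k): 1:1 5:125 25:15625  a_25=15751
n=26: 1·26 2·13 13·2 26·1  f→[1+8+2197+17576]=19782

9198, 9632, 11988, 12168, 16380, 15751, 19782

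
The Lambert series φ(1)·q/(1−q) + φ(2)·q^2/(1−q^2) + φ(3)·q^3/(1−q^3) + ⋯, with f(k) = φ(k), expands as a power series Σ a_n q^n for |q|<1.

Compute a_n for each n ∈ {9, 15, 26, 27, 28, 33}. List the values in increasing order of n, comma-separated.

q^9  k|9↦φ(k): 1:1 3:2 9:6  a_9=9
[q^15] φ(1)=1,φ(3)=2,φ(5)=4,φ(15)=8 ⇒ 15
q^26  k|26↦φ(k): 1:1 2:1 13:12 26:12  a_26=26
[q^27] φ(1)=1,φ(3)=2,φ(9)=6,φ(27)=18 ⇒ 27
q^28  k|28↦φ(k): 1:1 2:1 4:2 7:6 14:6 28:12  a_28=28
q^33  k|33↦φ(k): 33:20 11:10 3:2 1:1  a_33=33

9, 15, 26, 27, 28, 33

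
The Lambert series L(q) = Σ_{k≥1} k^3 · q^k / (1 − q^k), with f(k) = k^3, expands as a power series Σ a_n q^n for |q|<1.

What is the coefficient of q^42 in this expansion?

d|42:{1,2,3,6,7,14,21,42}  Σf=1+8+27+216+343+2744+9261+74088=86688

a_42 = 86688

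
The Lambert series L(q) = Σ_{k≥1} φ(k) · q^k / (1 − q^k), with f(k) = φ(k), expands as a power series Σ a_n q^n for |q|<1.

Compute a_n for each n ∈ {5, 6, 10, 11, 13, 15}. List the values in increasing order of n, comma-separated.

n=5: 1·5 5·1  φ→[1+4]=5
[q^6] φ(1)=1,φ(2)=1,φ(3)=2,φ(6)=2 ⇒ 6
[q^10] φ(10)=4,φ(5)=4,φ(2)=1,φ(1)=1 ⇒ 10
d|11:{11,1}  Σφ=10+1=11
[q^13] φ(1)=1,φ(13)=12 ⇒ 13
q^15  k|15↦φ(k): 15:8 5:4 3:2 1:1  a_15=15

5, 6, 10, 11, 13, 15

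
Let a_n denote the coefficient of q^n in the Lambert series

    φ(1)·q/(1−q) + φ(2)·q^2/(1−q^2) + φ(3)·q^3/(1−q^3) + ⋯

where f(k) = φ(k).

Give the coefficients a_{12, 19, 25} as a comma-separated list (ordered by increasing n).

[q^12] φ(1)=1,φ(2)=1,φ(3)=2,φ(4)=2,φ(6)=2,φ(12)=4 ⇒ 12
[q^19] φ(19)=18,φ(1)=1 ⇒ 19
d|25:{25,5,1}  Σφ=20+4+1=25

12, 19, 25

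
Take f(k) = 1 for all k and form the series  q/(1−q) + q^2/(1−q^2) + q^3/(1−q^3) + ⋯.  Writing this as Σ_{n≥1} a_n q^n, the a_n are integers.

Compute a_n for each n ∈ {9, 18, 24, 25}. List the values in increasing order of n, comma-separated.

d|9:{9,3,1}  Σf=1+1+1=3
n=18: 18·1 9·2 6·3 3·6 2·9 1·18  f→[1+1+1+1+1+1]=6
n=24: 24·1 12·2 8·3 6·4 4·6 3·8 2·12 1·24  f→[1+1+1+1+1+1+1+1]=8
[q^25] f(1)=1,f(5)=1,f(25)=1 ⇒ 3

3, 6, 8, 3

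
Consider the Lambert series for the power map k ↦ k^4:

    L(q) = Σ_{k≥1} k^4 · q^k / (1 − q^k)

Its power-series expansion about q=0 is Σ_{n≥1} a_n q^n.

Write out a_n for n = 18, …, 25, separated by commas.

112931, 130322, 170898, 196964, 248914, 279842, 358258, 391251

q^18  k|18↦f(k): 18:104976 9:6561 6:1296 3:81 2:16 1:1  a_18=112931
[q^19] f(1)=1,f(19)=130321 ⇒ 130322
n=20: 1·20 2·10 4·5 5·4 10·2 20·1  f→[1+16+256+625+10000+160000]=170898
[q^21] f(1)=1,f(3)=81,f(7)=2401,f(21)=194481 ⇒ 196964
d|22:{1,2,11,22}  Σf=1+16+14641+234256=248914
d|23:{23,1}  Σf=279841+1=279842
d|24:{1,2,3,4,6,8,12,24}  Σf=1+16+81+256+1296+4096+20736+331776=358258
n=25: 25·1 5·5 1·25  f→[390625+625+1]=391251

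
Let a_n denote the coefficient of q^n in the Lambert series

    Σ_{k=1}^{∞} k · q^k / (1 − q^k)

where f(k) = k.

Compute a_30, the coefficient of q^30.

a_30 = 72

q^30  k|30↦f(k): 30:30 15:15 10:10 6:6 5:5 3:3 2:2 1:1  a_30=72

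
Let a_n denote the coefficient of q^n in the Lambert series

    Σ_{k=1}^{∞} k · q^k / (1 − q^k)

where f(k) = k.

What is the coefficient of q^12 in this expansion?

a_12 = 28

n=12: 12·1 6·2 4·3 3·4 2·6 1·12  f→[12+6+4+3+2+1]=28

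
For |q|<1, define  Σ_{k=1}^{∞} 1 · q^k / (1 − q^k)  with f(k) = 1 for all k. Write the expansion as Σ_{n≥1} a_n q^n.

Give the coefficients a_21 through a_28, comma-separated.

q^21  k|21↦f(k): 21:1 7:1 3:1 1:1  a_21=4
d|22:{22,11,2,1}  Σf=1+1+1+1=4
q^23  k|23↦f(k): 23:1 1:1  a_23=2
n=24: 1·24 2·12 3·8 4·6 6·4 8·3 12·2 24·1  f→[1+1+1+1+1+1+1+1]=8
d|25:{1,5,25}  Σf=1+1+1=3
d|26:{1,2,13,26}  Σf=1+1+1+1=4
d|27:{27,9,3,1}  Σf=1+1+1+1=4
q^28  k|28↦f(k): 1:1 2:1 4:1 7:1 14:1 28:1  a_28=6

4, 4, 2, 8, 3, 4, 4, 6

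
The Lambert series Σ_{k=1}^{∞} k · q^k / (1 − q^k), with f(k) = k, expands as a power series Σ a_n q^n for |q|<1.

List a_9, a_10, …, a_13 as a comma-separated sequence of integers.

13, 18, 12, 28, 14

d|9:{9,3,1}  Σf=9+3+1=13
[q^10] f(1)=1,f(2)=2,f(5)=5,f(10)=10 ⇒ 18
d|11:{11,1}  Σf=11+1=12
d|12:{1,2,3,4,6,12}  Σf=1+2+3+4+6+12=28
d|13:{1,13}  Σf=1+13=14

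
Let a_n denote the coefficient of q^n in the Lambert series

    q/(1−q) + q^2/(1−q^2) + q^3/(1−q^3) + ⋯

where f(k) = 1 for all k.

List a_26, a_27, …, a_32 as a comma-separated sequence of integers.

[q^26] f(1)=1,f(2)=1,f(13)=1,f(26)=1 ⇒ 4
[q^27] f(27)=1,f(9)=1,f(3)=1,f(1)=1 ⇒ 4
n=28: 1·28 2·14 4·7 7·4 14·2 28·1  f→[1+1+1+1+1+1]=6
q^29  k|29↦f(k): 29:1 1:1  a_29=2
q^30  k|30↦f(k): 1:1 2:1 3:1 5:1 6:1 10:1 15:1 30:1  a_30=8
[q^31] f(31)=1,f(1)=1 ⇒ 2
q^32  k|32↦f(k): 1:1 2:1 4:1 8:1 16:1 32:1  a_32=6

4, 4, 6, 2, 8, 2, 6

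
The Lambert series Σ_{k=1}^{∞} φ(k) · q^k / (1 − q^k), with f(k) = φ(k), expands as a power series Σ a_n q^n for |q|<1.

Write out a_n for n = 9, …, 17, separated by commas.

[q^9] φ(9)=6,φ(3)=2,φ(1)=1 ⇒ 9
q^10  k|10↦φ(k): 1:1 2:1 5:4 10:4  a_10=10
q^11  k|11↦φ(k): 1:1 11:10  a_11=11
d|12:{12,6,4,3,2,1}  Σφ=4+2+2+2+1+1=12
d|13:{13,1}  Σφ=12+1=13
n=14: 14·1 7·2 2·7 1·14  φ→[6+6+1+1]=14
[q^15] φ(15)=8,φ(5)=4,φ(3)=2,φ(1)=1 ⇒ 15
q^16  k|16↦φ(k): 1:1 2:1 4:2 8:4 16:8  a_16=16
d|17:{17,1}  Σφ=16+1=17

9, 10, 11, 12, 13, 14, 15, 16, 17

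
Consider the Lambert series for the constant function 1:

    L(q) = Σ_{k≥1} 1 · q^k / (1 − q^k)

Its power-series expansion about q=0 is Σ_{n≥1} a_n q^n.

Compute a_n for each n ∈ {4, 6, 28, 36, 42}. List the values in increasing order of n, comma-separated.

q^4  k|4↦f(k): 4:1 2:1 1:1  a_4=3
q^6  k|6↦f(k): 1:1 2:1 3:1 6:1  a_6=4
n=28: 1·28 2·14 4·7 7·4 14·2 28·1  f→[1+1+1+1+1+1]=6
n=36: 1·36 2·18 3·12 4·9 6·6 9·4 12·3 18·2 36·1  f→[1+1+1+1+1+1+1+1+1]=9
d|42:{1,2,3,6,7,14,21,42}  Σf=1+1+1+1+1+1+1+1=8

3, 4, 6, 9, 8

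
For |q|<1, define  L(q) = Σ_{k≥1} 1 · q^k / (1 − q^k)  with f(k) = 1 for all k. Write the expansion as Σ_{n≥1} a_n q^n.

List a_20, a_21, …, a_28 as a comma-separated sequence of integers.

q^20  k|20↦f(k): 20:1 10:1 5:1 4:1 2:1 1:1  a_20=6
q^21  k|21↦f(k): 21:1 7:1 3:1 1:1  a_21=4
d|22:{1,2,11,22}  Σf=1+1+1+1=4
n=23: 1·23 23·1  f→[1+1]=2
n=24: 1·24 2·12 3·8 4·6 6·4 8·3 12·2 24·1  f→[1+1+1+1+1+1+1+1]=8
n=25: 1·25 5·5 25·1  f→[1+1+1]=3
q^26  k|26↦f(k): 1:1 2:1 13:1 26:1  a_26=4
d|27:{27,9,3,1}  Σf=1+1+1+1=4
q^28  k|28↦f(k): 28:1 14:1 7:1 4:1 2:1 1:1  a_28=6

6, 4, 4, 2, 8, 3, 4, 4, 6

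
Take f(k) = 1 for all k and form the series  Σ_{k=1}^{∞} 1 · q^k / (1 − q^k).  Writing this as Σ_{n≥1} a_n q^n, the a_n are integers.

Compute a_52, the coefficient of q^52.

a_52 = 6

[q^52] f(1)=1,f(2)=1,f(4)=1,f(13)=1,f(26)=1,f(52)=1 ⇒ 6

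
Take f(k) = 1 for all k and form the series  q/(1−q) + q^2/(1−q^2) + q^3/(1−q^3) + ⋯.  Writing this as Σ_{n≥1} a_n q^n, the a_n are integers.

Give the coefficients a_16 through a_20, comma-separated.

n=16: 1·16 2·8 4·4 8·2 16·1  f→[1+1+1+1+1]=5
n=17: 1·17 17·1  f→[1+1]=2
n=18: 18·1 9·2 6·3 3·6 2·9 1·18  f→[1+1+1+1+1+1]=6
[q^19] f(1)=1,f(19)=1 ⇒ 2
d|20:{20,10,5,4,2,1}  Σf=1+1+1+1+1+1=6

5, 2, 6, 2, 6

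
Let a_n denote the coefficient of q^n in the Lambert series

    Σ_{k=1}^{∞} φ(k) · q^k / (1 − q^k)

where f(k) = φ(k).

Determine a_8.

[q^8] φ(8)=4,φ(4)=2,φ(2)=1,φ(1)=1 ⇒ 8

a_8 = 8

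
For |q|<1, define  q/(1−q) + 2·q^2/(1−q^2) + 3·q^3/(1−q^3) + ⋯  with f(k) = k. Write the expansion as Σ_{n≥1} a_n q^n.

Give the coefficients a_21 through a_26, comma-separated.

32, 36, 24, 60, 31, 42

d|21:{1,3,7,21}  Σf=1+3+7+21=32
n=22: 22·1 11·2 2·11 1·22  f→[22+11+2+1]=36
d|23:{1,23}  Σf=1+23=24
q^24  k|24↦f(k): 24:24 12:12 8:8 6:6 4:4 3:3 2:2 1:1  a_24=60
q^25  k|25↦f(k): 1:1 5:5 25:25  a_25=31
[q^26] f(1)=1,f(2)=2,f(13)=13,f(26)=26 ⇒ 42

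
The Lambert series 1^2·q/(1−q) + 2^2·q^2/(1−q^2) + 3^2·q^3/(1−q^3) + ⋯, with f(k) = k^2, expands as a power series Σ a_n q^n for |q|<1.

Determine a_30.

a_30 = 1300

[q^30] f(30)=900,f(15)=225,f(10)=100,f(6)=36,f(5)=25,f(3)=9,f(2)=4,f(1)=1 ⇒ 1300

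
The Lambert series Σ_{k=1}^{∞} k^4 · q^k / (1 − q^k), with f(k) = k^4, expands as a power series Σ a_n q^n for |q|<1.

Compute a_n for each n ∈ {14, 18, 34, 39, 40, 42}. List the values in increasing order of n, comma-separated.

q^14  k|14↦f(k): 14:38416 7:2401 2:16 1:1  a_14=40834
q^18  k|18↦f(k): 1:1 2:16 3:81 6:1296 9:6561 18:104976  a_18=112931
q^34  k|34↦f(k): 1:1 2:16 17:83521 34:1336336  a_34=1419874
q^39  k|39↦f(k): 39:2313441 13:28561 3:81 1:1  a_39=2342084
q^40  k|40↦f(k): 1:1 2:16 4:256 5:625 8:4096 10:10000 20:160000 40:2560000  a_40=2734994
[q^42] f(42)=3111696,f(21)=194481,f(14)=38416,f(7)=2401,f(6)=1296,f(3)=81,f(2)=16,f(1)=1 ⇒ 3348388

40834, 112931, 1419874, 2342084, 2734994, 3348388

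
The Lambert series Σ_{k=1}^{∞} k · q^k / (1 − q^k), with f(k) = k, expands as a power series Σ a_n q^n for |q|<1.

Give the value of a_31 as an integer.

d|31:{1,31}  Σf=1+31=32

a_31 = 32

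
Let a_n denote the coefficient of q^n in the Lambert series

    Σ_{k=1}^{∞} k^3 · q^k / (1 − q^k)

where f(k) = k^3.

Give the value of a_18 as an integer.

n=18: 1·18 2·9 3·6 6·3 9·2 18·1  f→[1+8+27+216+729+5832]=6813

a_18 = 6813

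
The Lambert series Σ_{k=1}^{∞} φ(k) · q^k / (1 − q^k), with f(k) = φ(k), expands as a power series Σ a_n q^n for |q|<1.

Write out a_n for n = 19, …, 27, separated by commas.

q^19  k|19↦φ(k): 19:18 1:1  a_19=19
n=20: 1·20 2·10 4·5 5·4 10·2 20·1  φ→[1+1+2+4+4+8]=20
[q^21] φ(1)=1,φ(3)=2,φ(7)=6,φ(21)=12 ⇒ 21
d|22:{1,2,11,22}  Σφ=1+1+10+10=22
[q^23] φ(23)=22,φ(1)=1 ⇒ 23
q^24  k|24↦φ(k): 1:1 2:1 3:2 4:2 6:2 8:4 12:4 24:8  a_24=24
n=25: 25·1 5·5 1·25  φ→[20+4+1]=25
[q^26] φ(1)=1,φ(2)=1,φ(13)=12,φ(26)=12 ⇒ 26
[q^27] φ(27)=18,φ(9)=6,φ(3)=2,φ(1)=1 ⇒ 27

19, 20, 21, 22, 23, 24, 25, 26, 27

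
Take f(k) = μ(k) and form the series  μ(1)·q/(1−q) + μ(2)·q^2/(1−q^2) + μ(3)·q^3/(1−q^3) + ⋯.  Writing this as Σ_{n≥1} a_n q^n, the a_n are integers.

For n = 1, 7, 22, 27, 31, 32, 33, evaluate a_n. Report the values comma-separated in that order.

1, 0, 0, 0, 0, 0, 0

n=1: 1·1  μ→[1]=1
n=7: 7·1 1·7  μ→[(-1)+1]=0
q^22  k|22↦μ(k): 1:1 2:-1 11:-1 22:1  a_22=0
n=27: 27·1 9·3 3·9 1·27  μ→[0+0+(-1)+1]=0
q^31  k|31↦μ(k): 31:-1 1:1  a_31=0
d|32:{1,2,4,8,16,32}  Σμ=1+(-1)+0+0+0+0=0
n=33: 1·33 3·11 11·3 33·1  μ→[1+(-1)+(-1)+1]=0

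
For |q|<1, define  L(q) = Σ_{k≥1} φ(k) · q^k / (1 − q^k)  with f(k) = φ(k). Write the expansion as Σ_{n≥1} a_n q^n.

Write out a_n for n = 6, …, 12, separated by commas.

d|6:{1,2,3,6}  Σφ=1+1+2+2=6
q^7  k|7↦φ(k): 1:1 7:6  a_7=7
[q^8] φ(8)=4,φ(4)=2,φ(2)=1,φ(1)=1 ⇒ 8
q^9  k|9↦φ(k): 9:6 3:2 1:1  a_9=9
n=10: 1·10 2·5 5·2 10·1  φ→[1+1+4+4]=10
d|11:{11,1}  Σφ=10+1=11
d|12:{1,2,3,4,6,12}  Σφ=1+1+2+2+2+4=12

6, 7, 8, 9, 10, 11, 12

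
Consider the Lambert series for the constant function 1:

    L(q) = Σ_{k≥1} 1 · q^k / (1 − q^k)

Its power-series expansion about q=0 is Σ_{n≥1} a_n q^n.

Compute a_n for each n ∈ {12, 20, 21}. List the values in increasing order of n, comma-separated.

[q^12] f(1)=1,f(2)=1,f(3)=1,f(4)=1,f(6)=1,f(12)=1 ⇒ 6
q^20  k|20↦f(k): 1:1 2:1 4:1 5:1 10:1 20:1  a_20=6
n=21: 1·21 3·7 7·3 21·1  f→[1+1+1+1]=4

6, 6, 4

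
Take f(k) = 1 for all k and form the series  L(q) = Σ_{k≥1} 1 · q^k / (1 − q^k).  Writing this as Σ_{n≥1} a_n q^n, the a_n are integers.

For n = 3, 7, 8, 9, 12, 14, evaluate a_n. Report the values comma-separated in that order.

q^3  k|3↦f(k): 1:1 3:1  a_3=2
[q^7] f(1)=1,f(7)=1 ⇒ 2
d|8:{1,2,4,8}  Σf=1+1+1+1=4
d|9:{9,3,1}  Σf=1+1+1=3
d|12:{12,6,4,3,2,1}  Σf=1+1+1+1+1+1=6
[q^14] f(14)=1,f(7)=1,f(2)=1,f(1)=1 ⇒ 4

2, 2, 4, 3, 6, 4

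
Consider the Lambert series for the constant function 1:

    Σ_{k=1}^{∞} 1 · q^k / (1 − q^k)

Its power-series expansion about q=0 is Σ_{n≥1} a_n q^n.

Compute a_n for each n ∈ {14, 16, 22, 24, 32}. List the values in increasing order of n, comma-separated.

[q^14] f(1)=1,f(2)=1,f(7)=1,f(14)=1 ⇒ 4
n=16: 1·16 2·8 4·4 8·2 16·1  f→[1+1+1+1+1]=5
q^22  k|22↦f(k): 1:1 2:1 11:1 22:1  a_22=4
n=24: 24·1 12·2 8·3 6·4 4·6 3·8 2·12 1·24  f→[1+1+1+1+1+1+1+1]=8
[q^32] f(32)=1,f(16)=1,f(8)=1,f(4)=1,f(2)=1,f(1)=1 ⇒ 6

4, 5, 4, 8, 6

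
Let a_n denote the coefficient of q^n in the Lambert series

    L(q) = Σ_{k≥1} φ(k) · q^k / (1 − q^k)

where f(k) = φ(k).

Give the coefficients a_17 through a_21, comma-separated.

q^17  k|17↦φ(k): 17:16 1:1  a_17=17
q^18  k|18↦φ(k): 18:6 9:6 6:2 3:2 2:1 1:1  a_18=18
d|19:{19,1}  Σφ=18+1=19
[q^20] φ(20)=8,φ(10)=4,φ(5)=4,φ(4)=2,φ(2)=1,φ(1)=1 ⇒ 20
d|21:{1,3,7,21}  Σφ=1+2+6+12=21

17, 18, 19, 20, 21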